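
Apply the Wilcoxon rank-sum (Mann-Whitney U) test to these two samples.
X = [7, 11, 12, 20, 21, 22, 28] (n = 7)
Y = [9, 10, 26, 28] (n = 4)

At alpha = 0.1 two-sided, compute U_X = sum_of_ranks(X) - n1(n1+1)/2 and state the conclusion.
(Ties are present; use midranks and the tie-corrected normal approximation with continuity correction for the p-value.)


Step 1: Combine and sort all 11 observations; assign midranks.
sorted (value, group): (7,X), (9,Y), (10,Y), (11,X), (12,X), (20,X), (21,X), (22,X), (26,Y), (28,X), (28,Y)
ranks: 7->1, 9->2, 10->3, 11->4, 12->5, 20->6, 21->7, 22->8, 26->9, 28->10.5, 28->10.5
Step 2: Rank sum for X: R1 = 1 + 4 + 5 + 6 + 7 + 8 + 10.5 = 41.5.
Step 3: U_X = R1 - n1(n1+1)/2 = 41.5 - 7*8/2 = 41.5 - 28 = 13.5.
       U_Y = n1*n2 - U_X = 28 - 13.5 = 14.5.
Step 4: Ties are present, so use the tie-corrected normal approximation (with continuity correction) for the p-value.
Step 5: p-value = 1.000000; compare to alpha = 0.1. fail to reject H0.

U_X = 13.5, p = 1.000000, fail to reject H0 at alpha = 0.1.


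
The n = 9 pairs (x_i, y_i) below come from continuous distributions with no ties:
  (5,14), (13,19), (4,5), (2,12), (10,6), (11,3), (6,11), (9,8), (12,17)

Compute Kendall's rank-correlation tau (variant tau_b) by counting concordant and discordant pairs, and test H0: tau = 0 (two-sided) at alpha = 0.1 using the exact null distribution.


Step 1: Enumerate the 36 unordered pairs (i,j) with i<j and classify each by sign(x_j-x_i) * sign(y_j-y_i).
  (1,2):dx=+8,dy=+5->C; (1,3):dx=-1,dy=-9->C; (1,4):dx=-3,dy=-2->C; (1,5):dx=+5,dy=-8->D
  (1,6):dx=+6,dy=-11->D; (1,7):dx=+1,dy=-3->D; (1,8):dx=+4,dy=-6->D; (1,9):dx=+7,dy=+3->C
  (2,3):dx=-9,dy=-14->C; (2,4):dx=-11,dy=-7->C; (2,5):dx=-3,dy=-13->C; (2,6):dx=-2,dy=-16->C
  (2,7):dx=-7,dy=-8->C; (2,8):dx=-4,dy=-11->C; (2,9):dx=-1,dy=-2->C; (3,4):dx=-2,dy=+7->D
  (3,5):dx=+6,dy=+1->C; (3,6):dx=+7,dy=-2->D; (3,7):dx=+2,dy=+6->C; (3,8):dx=+5,dy=+3->C
  (3,9):dx=+8,dy=+12->C; (4,5):dx=+8,dy=-6->D; (4,6):dx=+9,dy=-9->D; (4,7):dx=+4,dy=-1->D
  (4,8):dx=+7,dy=-4->D; (4,9):dx=+10,dy=+5->C; (5,6):dx=+1,dy=-3->D; (5,7):dx=-4,dy=+5->D
  (5,8):dx=-1,dy=+2->D; (5,9):dx=+2,dy=+11->C; (6,7):dx=-5,dy=+8->D; (6,8):dx=-2,dy=+5->D
  (6,9):dx=+1,dy=+14->C; (7,8):dx=+3,dy=-3->D; (7,9):dx=+6,dy=+6->C; (8,9):dx=+3,dy=+9->C
Step 2: C = 20, D = 16, total pairs = 36.
Step 3: tau = (C - D)/(n(n-1)/2) = (20 - 16)/36 = 0.111111.
Step 4: Exact two-sided p-value (enumerate n! = 362880 permutations of y under H0): p = 0.761414.
Step 5: alpha = 0.1. fail to reject H0.

tau_b = 0.1111 (C=20, D=16), p = 0.761414, fail to reject H0.


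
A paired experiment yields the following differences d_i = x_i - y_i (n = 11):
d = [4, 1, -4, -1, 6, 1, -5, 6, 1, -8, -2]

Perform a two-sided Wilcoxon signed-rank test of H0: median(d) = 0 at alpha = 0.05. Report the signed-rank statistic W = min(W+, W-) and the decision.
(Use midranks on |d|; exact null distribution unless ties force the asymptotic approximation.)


Step 1: Drop any zero differences (none here) and take |d_i|.
|d| = [4, 1, 4, 1, 6, 1, 5, 6, 1, 8, 2]
Step 2: Midrank |d_i| (ties get averaged ranks).
ranks: |4|->6.5, |1|->2.5, |4|->6.5, |1|->2.5, |6|->9.5, |1|->2.5, |5|->8, |6|->9.5, |1|->2.5, |8|->11, |2|->5
Step 3: Attach original signs; sum ranks with positive sign and with negative sign.
W+ = 6.5 + 2.5 + 9.5 + 2.5 + 9.5 + 2.5 = 33
W- = 6.5 + 2.5 + 8 + 11 + 5 = 33
(Check: W+ + W- = 66 should equal n(n+1)/2 = 66.)
Step 4: Test statistic W = min(W+, W-) = 33.
Step 5: Ties in |d|, so use the tie-corrected normal approximation.
        E[W] = n(n+1)/4 = 11*12/4 = 33.
        Tie groups: |d|=1 (t=4), |d|=4 (t=2), |d|=6 (t=2); sum(t^3 - t) = 72.
        Var[W] = n(n+1)(2n+1)/24 - sum(t^3-t)/48 = 3036/24 - 72/48 = 125.
        z = (W - E[W]) / sqrt(Var[W]) = (33 - 33) / 11.1803 = 0.0000.
        Two-sided p = 2*Phi(z) = 1.000000.
Step 6: alpha = 0.05. fail to reject H0.

W+ = 33, W- = 33, W = min = 33, p = 1.000000, fail to reject H0.


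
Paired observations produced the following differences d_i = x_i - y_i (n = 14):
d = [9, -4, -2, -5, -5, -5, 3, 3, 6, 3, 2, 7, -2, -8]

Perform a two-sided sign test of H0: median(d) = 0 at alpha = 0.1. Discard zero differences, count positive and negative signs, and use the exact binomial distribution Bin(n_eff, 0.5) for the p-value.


Step 1: Discard zero differences. Original n = 14; n_eff = number of nonzero differences = 14.
Nonzero differences (with sign): +9, -4, -2, -5, -5, -5, +3, +3, +6, +3, +2, +7, -2, -8
Step 2: Count signs: positive = 7, negative = 7.
Step 3: Under H0: P(positive) = 0.5, so the number of positives S ~ Bin(14, 0.5).
Step 4: Two-sided exact p-value = sum of Bin(14,0.5) probabilities at or below the observed probability = 1.000000.
Step 5: alpha = 0.1. fail to reject H0.

n_eff = 14, pos = 7, neg = 7, p = 1.000000, fail to reject H0.


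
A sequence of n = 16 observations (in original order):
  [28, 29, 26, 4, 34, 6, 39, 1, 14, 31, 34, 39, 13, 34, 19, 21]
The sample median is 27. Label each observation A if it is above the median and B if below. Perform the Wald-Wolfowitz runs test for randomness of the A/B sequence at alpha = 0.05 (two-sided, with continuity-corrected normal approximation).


Step 1: Compute median = 27; label A = above, B = below.
Labels in order: AABBABABBAAABABB  (n_A = 8, n_B = 8)
Step 2: Count runs R = 10.
Step 3: Under H0 (random ordering), E[R] = 2*n_A*n_B/(n_A+n_B) + 1 = 2*8*8/16 + 1 = 9.0000.
        Var[R] = 2*n_A*n_B*(2*n_A*n_B - n_A - n_B) / ((n_A+n_B)^2 * (n_A+n_B-1)) = 14336/3840 = 3.7333.
        SD[R] = 1.9322.
Step 4: Continuity-corrected z = (R - 0.5 - E[R]) / SD[R] = (10 - 0.5 - 9.0000) / 1.9322 = 0.2588.
Step 5: Two-sided p-value via normal approximation = 2*(1 - Phi(|z|)) = 0.795809.
Step 6: alpha = 0.05. fail to reject H0.

R = 10, z = 0.2588, p = 0.795809, fail to reject H0.


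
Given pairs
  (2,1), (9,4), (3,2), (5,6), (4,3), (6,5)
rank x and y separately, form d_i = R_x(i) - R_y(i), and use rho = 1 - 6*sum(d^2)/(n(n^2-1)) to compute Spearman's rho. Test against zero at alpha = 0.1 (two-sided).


Step 1: Rank x and y separately (midranks; no ties here).
rank(x): 2->1, 9->6, 3->2, 5->4, 4->3, 6->5
rank(y): 1->1, 4->4, 2->2, 6->6, 3->3, 5->5
Step 2: d_i = R_x(i) - R_y(i); compute d_i^2.
  (1-1)^2=0, (6-4)^2=4, (2-2)^2=0, (4-6)^2=4, (3-3)^2=0, (5-5)^2=0
sum(d^2) = 8.
Step 3: rho = 1 - 6*8 / (6*(6^2 - 1)) = 1 - 48/210 = 0.771429.
Step 4: Under H0, t = rho * sqrt((n-2)/(1-rho^2)) = 2.4247 ~ t(4).
Step 5: Two-sided p-value from the t-distribution with 4 df = 0.072397.
Step 6: alpha = 0.1. reject H0.

rho = 0.7714, p = 0.072397, reject H0 at alpha = 0.1.


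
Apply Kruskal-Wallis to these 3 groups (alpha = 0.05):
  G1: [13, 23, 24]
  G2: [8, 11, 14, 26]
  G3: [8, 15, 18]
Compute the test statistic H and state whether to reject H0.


Step 1: Combine all N = 10 observations and assign midranks.
sorted (value, group, rank): (8,G2,1.5), (8,G3,1.5), (11,G2,3), (13,G1,4), (14,G2,5), (15,G3,6), (18,G3,7), (23,G1,8), (24,G1,9), (26,G2,10)
Step 2: Sum ranks within each group.
R_1 = 21 (n_1 = 3)
R_2 = 19.5 (n_2 = 4)
R_3 = 14.5 (n_3 = 3)
Step 3: H = 12/(N(N+1)) * sum(R_i^2/n_i) - 3(N+1)
     = 12/(10*11) * (21^2/3 + 19.5^2/4 + 14.5^2/3) - 3*11
     = 0.109091 * 312.146 - 33
     = 1.052273.
Step 4: Ties present; correction factor C = 1 - 6/(10^3 - 10) = 0.993939. Corrected H = 1.052273 / 0.993939 = 1.058689.
Step 5: Under H0, H ~ chi^2(2); p-value = 0.588991.
Step 6: alpha = 0.05. fail to reject H0.

H = 1.0587, df = 2, p = 0.588991, fail to reject H0.


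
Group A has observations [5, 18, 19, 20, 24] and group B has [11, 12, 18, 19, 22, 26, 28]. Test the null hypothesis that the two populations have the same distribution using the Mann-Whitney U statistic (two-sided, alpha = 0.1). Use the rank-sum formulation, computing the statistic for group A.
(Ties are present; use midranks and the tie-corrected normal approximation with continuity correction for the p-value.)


Step 1: Combine and sort all 12 observations; assign midranks.
sorted (value, group): (5,X), (11,Y), (12,Y), (18,X), (18,Y), (19,X), (19,Y), (20,X), (22,Y), (24,X), (26,Y), (28,Y)
ranks: 5->1, 11->2, 12->3, 18->4.5, 18->4.5, 19->6.5, 19->6.5, 20->8, 22->9, 24->10, 26->11, 28->12
Step 2: Rank sum for X: R1 = 1 + 4.5 + 6.5 + 8 + 10 = 30.
Step 3: U_X = R1 - n1(n1+1)/2 = 30 - 5*6/2 = 30 - 15 = 15.
       U_Y = n1*n2 - U_X = 35 - 15 = 20.
Step 4: Ties are present, so use the tie-corrected normal approximation (with continuity correction) for the p-value.
Step 5: p-value = 0.744469; compare to alpha = 0.1. fail to reject H0.

U_X = 15, p = 0.744469, fail to reject H0 at alpha = 0.1.


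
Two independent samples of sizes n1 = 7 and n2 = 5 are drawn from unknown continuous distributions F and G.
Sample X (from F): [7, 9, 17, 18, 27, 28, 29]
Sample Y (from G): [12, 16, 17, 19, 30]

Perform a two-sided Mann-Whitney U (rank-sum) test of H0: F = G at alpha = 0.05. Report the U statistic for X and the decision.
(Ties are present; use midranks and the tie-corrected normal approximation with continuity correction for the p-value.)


Step 1: Combine and sort all 12 observations; assign midranks.
sorted (value, group): (7,X), (9,X), (12,Y), (16,Y), (17,X), (17,Y), (18,X), (19,Y), (27,X), (28,X), (29,X), (30,Y)
ranks: 7->1, 9->2, 12->3, 16->4, 17->5.5, 17->5.5, 18->7, 19->8, 27->9, 28->10, 29->11, 30->12
Step 2: Rank sum for X: R1 = 1 + 2 + 5.5 + 7 + 9 + 10 + 11 = 45.5.
Step 3: U_X = R1 - n1(n1+1)/2 = 45.5 - 7*8/2 = 45.5 - 28 = 17.5.
       U_Y = n1*n2 - U_X = 35 - 17.5 = 17.5.
Step 4: Ties are present, so use the tie-corrected normal approximation (with continuity correction) for the p-value.
Step 5: p-value = 1.000000; compare to alpha = 0.05. fail to reject H0.

U_X = 17.5, p = 1.000000, fail to reject H0 at alpha = 0.05.


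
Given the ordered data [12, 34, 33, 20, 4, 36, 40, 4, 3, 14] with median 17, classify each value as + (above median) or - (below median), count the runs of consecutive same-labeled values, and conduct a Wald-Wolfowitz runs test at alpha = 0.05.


Step 1: Compute median = 17; label A = above, B = below.
Labels in order: BAAABAABBB  (n_A = 5, n_B = 5)
Step 2: Count runs R = 5.
Step 3: Under H0 (random ordering), E[R] = 2*n_A*n_B/(n_A+n_B) + 1 = 2*5*5/10 + 1 = 6.0000.
        Var[R] = 2*n_A*n_B*(2*n_A*n_B - n_A - n_B) / ((n_A+n_B)^2 * (n_A+n_B-1)) = 2000/900 = 2.2222.
        SD[R] = 1.4907.
Step 4: Continuity-corrected z = (R + 0.5 - E[R]) / SD[R] = (5 + 0.5 - 6.0000) / 1.4907 = -0.3354.
Step 5: Two-sided p-value via normal approximation = 2*(1 - Phi(|z|)) = 0.737316.
Step 6: alpha = 0.05. fail to reject H0.

R = 5, z = -0.3354, p = 0.737316, fail to reject H0.


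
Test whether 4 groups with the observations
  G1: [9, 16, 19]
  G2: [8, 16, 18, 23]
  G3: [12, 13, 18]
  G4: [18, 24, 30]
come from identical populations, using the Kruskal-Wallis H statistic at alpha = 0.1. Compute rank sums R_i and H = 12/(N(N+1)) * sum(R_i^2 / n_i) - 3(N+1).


Step 1: Combine all N = 13 observations and assign midranks.
sorted (value, group, rank): (8,G2,1), (9,G1,2), (12,G3,3), (13,G3,4), (16,G1,5.5), (16,G2,5.5), (18,G2,8), (18,G3,8), (18,G4,8), (19,G1,10), (23,G2,11), (24,G4,12), (30,G4,13)
Step 2: Sum ranks within each group.
R_1 = 17.5 (n_1 = 3)
R_2 = 25.5 (n_2 = 4)
R_3 = 15 (n_3 = 3)
R_4 = 33 (n_4 = 3)
Step 3: H = 12/(N(N+1)) * sum(R_i^2/n_i) - 3(N+1)
     = 12/(13*14) * (17.5^2/3 + 25.5^2/4 + 15^2/3 + 33^2/3) - 3*14
     = 0.065934 * 702.646 - 42
     = 4.328297.
Step 4: Ties present; correction factor C = 1 - 30/(13^3 - 13) = 0.986264. Corrected H = 4.328297 / 0.986264 = 4.388579.
Step 5: Under H0, H ~ chi^2(3); p-value = 0.222447.
Step 6: alpha = 0.1. fail to reject H0.

H = 4.3886, df = 3, p = 0.222447, fail to reject H0.


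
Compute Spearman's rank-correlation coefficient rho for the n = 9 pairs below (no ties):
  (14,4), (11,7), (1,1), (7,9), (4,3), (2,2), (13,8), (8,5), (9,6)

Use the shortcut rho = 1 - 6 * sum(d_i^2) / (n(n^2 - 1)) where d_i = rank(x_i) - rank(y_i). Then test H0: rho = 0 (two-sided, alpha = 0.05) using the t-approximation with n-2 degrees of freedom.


Step 1: Rank x and y separately (midranks; no ties here).
rank(x): 14->9, 11->7, 1->1, 7->4, 4->3, 2->2, 13->8, 8->5, 9->6
rank(y): 4->4, 7->7, 1->1, 9->9, 3->3, 2->2, 8->8, 5->5, 6->6
Step 2: d_i = R_x(i) - R_y(i); compute d_i^2.
  (9-4)^2=25, (7-7)^2=0, (1-1)^2=0, (4-9)^2=25, (3-3)^2=0, (2-2)^2=0, (8-8)^2=0, (5-5)^2=0, (6-6)^2=0
sum(d^2) = 50.
Step 3: rho = 1 - 6*50 / (9*(9^2 - 1)) = 1 - 300/720 = 0.583333.
Step 4: Under H0, t = rho * sqrt((n-2)/(1-rho^2)) = 1.9001 ~ t(7).
Step 5: Two-sided p-value from the t-distribution with 7 df = 0.099186.
Step 6: alpha = 0.05. fail to reject H0.

rho = 0.5833, p = 0.099186, fail to reject H0 at alpha = 0.05.


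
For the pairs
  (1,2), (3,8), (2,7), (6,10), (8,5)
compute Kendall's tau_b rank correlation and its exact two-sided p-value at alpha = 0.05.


Step 1: Enumerate the 10 unordered pairs (i,j) with i<j and classify each by sign(x_j-x_i) * sign(y_j-y_i).
  (1,2):dx=+2,dy=+6->C; (1,3):dx=+1,dy=+5->C; (1,4):dx=+5,dy=+8->C; (1,5):dx=+7,dy=+3->C
  (2,3):dx=-1,dy=-1->C; (2,4):dx=+3,dy=+2->C; (2,5):dx=+5,dy=-3->D; (3,4):dx=+4,dy=+3->C
  (3,5):dx=+6,dy=-2->D; (4,5):dx=+2,dy=-5->D
Step 2: C = 7, D = 3, total pairs = 10.
Step 3: tau = (C - D)/(n(n-1)/2) = (7 - 3)/10 = 0.400000.
Step 4: Exact two-sided p-value (enumerate n! = 120 permutations of y under H0): p = 0.483333.
Step 5: alpha = 0.05. fail to reject H0.

tau_b = 0.4000 (C=7, D=3), p = 0.483333, fail to reject H0.


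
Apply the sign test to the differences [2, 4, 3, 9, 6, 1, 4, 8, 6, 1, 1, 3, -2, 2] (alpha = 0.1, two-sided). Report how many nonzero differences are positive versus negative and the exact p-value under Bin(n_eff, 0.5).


Step 1: Discard zero differences. Original n = 14; n_eff = number of nonzero differences = 14.
Nonzero differences (with sign): +2, +4, +3, +9, +6, +1, +4, +8, +6, +1, +1, +3, -2, +2
Step 2: Count signs: positive = 13, negative = 1.
Step 3: Under H0: P(positive) = 0.5, so the number of positives S ~ Bin(14, 0.5).
Step 4: Two-sided exact p-value = sum of Bin(14,0.5) probabilities at or below the observed probability = 0.001831.
Step 5: alpha = 0.1. reject H0.

n_eff = 14, pos = 13, neg = 1, p = 0.001831, reject H0.


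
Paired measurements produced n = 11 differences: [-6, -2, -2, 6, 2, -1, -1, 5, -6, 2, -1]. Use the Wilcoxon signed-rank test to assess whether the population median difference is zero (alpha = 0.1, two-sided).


Step 1: Drop any zero differences (none here) and take |d_i|.
|d| = [6, 2, 2, 6, 2, 1, 1, 5, 6, 2, 1]
Step 2: Midrank |d_i| (ties get averaged ranks).
ranks: |6|->10, |2|->5.5, |2|->5.5, |6|->10, |2|->5.5, |1|->2, |1|->2, |5|->8, |6|->10, |2|->5.5, |1|->2
Step 3: Attach original signs; sum ranks with positive sign and with negative sign.
W+ = 10 + 5.5 + 8 + 5.5 = 29
W- = 10 + 5.5 + 5.5 + 2 + 2 + 10 + 2 = 37
(Check: W+ + W- = 66 should equal n(n+1)/2 = 66.)
Step 4: Test statistic W = min(W+, W-) = 29.
Step 5: Ties in |d|, so use the tie-corrected normal approximation.
        E[W] = n(n+1)/4 = 11*12/4 = 33.
        Tie groups: |d|=1 (t=3), |d|=2 (t=4), |d|=6 (t=3); sum(t^3 - t) = 108.
        Var[W] = n(n+1)(2n+1)/24 - sum(t^3-t)/48 = 3036/24 - 108/48 = 124.25.
        z = (W - E[W]) / sqrt(Var[W]) = (29 - 33) / 11.1467 = -0.3588.
        Two-sided p = 2*Phi(z) = 0.719708.
Step 6: alpha = 0.1. fail to reject H0.

W+ = 29, W- = 37, W = min = 29, p = 0.719708, fail to reject H0.


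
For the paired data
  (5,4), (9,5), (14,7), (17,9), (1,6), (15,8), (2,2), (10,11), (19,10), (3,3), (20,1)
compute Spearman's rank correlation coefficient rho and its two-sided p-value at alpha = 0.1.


Step 1: Rank x and y separately (midranks; no ties here).
rank(x): 5->4, 9->5, 14->7, 17->9, 1->1, 15->8, 2->2, 10->6, 19->10, 3->3, 20->11
rank(y): 4->4, 5->5, 7->7, 9->9, 6->6, 8->8, 2->2, 11->11, 10->10, 3->3, 1->1
Step 2: d_i = R_x(i) - R_y(i); compute d_i^2.
  (4-4)^2=0, (5-5)^2=0, (7-7)^2=0, (9-9)^2=0, (1-6)^2=25, (8-8)^2=0, (2-2)^2=0, (6-11)^2=25, (10-10)^2=0, (3-3)^2=0, (11-1)^2=100
sum(d^2) = 150.
Step 3: rho = 1 - 6*150 / (11*(11^2 - 1)) = 1 - 900/1320 = 0.318182.
Step 4: Under H0, t = rho * sqrt((n-2)/(1-rho^2)) = 1.0069 ~ t(9).
Step 5: Two-sided p-value from the t-distribution with 9 df = 0.340298.
Step 6: alpha = 0.1. fail to reject H0.

rho = 0.3182, p = 0.340298, fail to reject H0 at alpha = 0.1.


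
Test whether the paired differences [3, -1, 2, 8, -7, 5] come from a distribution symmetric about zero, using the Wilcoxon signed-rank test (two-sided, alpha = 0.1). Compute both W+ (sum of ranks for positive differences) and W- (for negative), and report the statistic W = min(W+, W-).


Step 1: Drop any zero differences (none here) and take |d_i|.
|d| = [3, 1, 2, 8, 7, 5]
Step 2: Midrank |d_i| (ties get averaged ranks).
ranks: |3|->3, |1|->1, |2|->2, |8|->6, |7|->5, |5|->4
Step 3: Attach original signs; sum ranks with positive sign and with negative sign.
W+ = 3 + 2 + 6 + 4 = 15
W- = 1 + 5 = 6
(Check: W+ + W- = 21 should equal n(n+1)/2 = 21.)
Step 4: Test statistic W = min(W+, W-) = 6.
Step 5: No ties, so the exact null distribution over the 2^6 = 64 sign assignments gives the two-sided p-value = 0.437500.
Step 6: alpha = 0.1. fail to reject H0.

W+ = 15, W- = 6, W = min = 6, p = 0.437500, fail to reject H0.


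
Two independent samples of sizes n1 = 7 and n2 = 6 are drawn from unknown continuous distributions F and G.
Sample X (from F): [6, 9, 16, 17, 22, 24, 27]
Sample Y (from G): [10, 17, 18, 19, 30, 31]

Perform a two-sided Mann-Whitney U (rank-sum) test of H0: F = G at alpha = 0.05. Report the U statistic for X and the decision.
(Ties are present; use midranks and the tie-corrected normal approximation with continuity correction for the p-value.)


Step 1: Combine and sort all 13 observations; assign midranks.
sorted (value, group): (6,X), (9,X), (10,Y), (16,X), (17,X), (17,Y), (18,Y), (19,Y), (22,X), (24,X), (27,X), (30,Y), (31,Y)
ranks: 6->1, 9->2, 10->3, 16->4, 17->5.5, 17->5.5, 18->7, 19->8, 22->9, 24->10, 27->11, 30->12, 31->13
Step 2: Rank sum for X: R1 = 1 + 2 + 4 + 5.5 + 9 + 10 + 11 = 42.5.
Step 3: U_X = R1 - n1(n1+1)/2 = 42.5 - 7*8/2 = 42.5 - 28 = 14.5.
       U_Y = n1*n2 - U_X = 42 - 14.5 = 27.5.
Step 4: Ties are present, so use the tie-corrected normal approximation (with continuity correction) for the p-value.
Step 5: p-value = 0.390714; compare to alpha = 0.05. fail to reject H0.

U_X = 14.5, p = 0.390714, fail to reject H0 at alpha = 0.05.


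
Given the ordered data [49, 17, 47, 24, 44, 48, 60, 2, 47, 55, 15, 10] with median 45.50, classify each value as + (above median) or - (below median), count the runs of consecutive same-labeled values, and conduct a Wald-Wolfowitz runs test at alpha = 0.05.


Step 1: Compute median = 45.50; label A = above, B = below.
Labels in order: ABABBAABAABB  (n_A = 6, n_B = 6)
Step 2: Count runs R = 8.
Step 3: Under H0 (random ordering), E[R] = 2*n_A*n_B/(n_A+n_B) + 1 = 2*6*6/12 + 1 = 7.0000.
        Var[R] = 2*n_A*n_B*(2*n_A*n_B - n_A - n_B) / ((n_A+n_B)^2 * (n_A+n_B-1)) = 4320/1584 = 2.7273.
        SD[R] = 1.6514.
Step 4: Continuity-corrected z = (R - 0.5 - E[R]) / SD[R] = (8 - 0.5 - 7.0000) / 1.6514 = 0.3028.
Step 5: Two-sided p-value via normal approximation = 2*(1 - Phi(|z|)) = 0.762069.
Step 6: alpha = 0.05. fail to reject H0.

R = 8, z = 0.3028, p = 0.762069, fail to reject H0.


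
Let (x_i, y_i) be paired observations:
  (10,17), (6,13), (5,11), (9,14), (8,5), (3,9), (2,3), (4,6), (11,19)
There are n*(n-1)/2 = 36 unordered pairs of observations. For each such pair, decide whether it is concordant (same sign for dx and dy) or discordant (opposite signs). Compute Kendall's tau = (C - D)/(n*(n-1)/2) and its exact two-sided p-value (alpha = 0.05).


Step 1: Enumerate the 36 unordered pairs (i,j) with i<j and classify each by sign(x_j-x_i) * sign(y_j-y_i).
  (1,2):dx=-4,dy=-4->C; (1,3):dx=-5,dy=-6->C; (1,4):dx=-1,dy=-3->C; (1,5):dx=-2,dy=-12->C
  (1,6):dx=-7,dy=-8->C; (1,7):dx=-8,dy=-14->C; (1,8):dx=-6,dy=-11->C; (1,9):dx=+1,dy=+2->C
  (2,3):dx=-1,dy=-2->C; (2,4):dx=+3,dy=+1->C; (2,5):dx=+2,dy=-8->D; (2,6):dx=-3,dy=-4->C
  (2,7):dx=-4,dy=-10->C; (2,8):dx=-2,dy=-7->C; (2,9):dx=+5,dy=+6->C; (3,4):dx=+4,dy=+3->C
  (3,5):dx=+3,dy=-6->D; (3,6):dx=-2,dy=-2->C; (3,7):dx=-3,dy=-8->C; (3,8):dx=-1,dy=-5->C
  (3,9):dx=+6,dy=+8->C; (4,5):dx=-1,dy=-9->C; (4,6):dx=-6,dy=-5->C; (4,7):dx=-7,dy=-11->C
  (4,8):dx=-5,dy=-8->C; (4,9):dx=+2,dy=+5->C; (5,6):dx=-5,dy=+4->D; (5,7):dx=-6,dy=-2->C
  (5,8):dx=-4,dy=+1->D; (5,9):dx=+3,dy=+14->C; (6,7):dx=-1,dy=-6->C; (6,8):dx=+1,dy=-3->D
  (6,9):dx=+8,dy=+10->C; (7,8):dx=+2,dy=+3->C; (7,9):dx=+9,dy=+16->C; (8,9):dx=+7,dy=+13->C
Step 2: C = 31, D = 5, total pairs = 36.
Step 3: tau = (C - D)/(n(n-1)/2) = (31 - 5)/36 = 0.722222.
Step 4: Exact two-sided p-value (enumerate n! = 362880 permutations of y under H0): p = 0.005886.
Step 5: alpha = 0.05. reject H0.

tau_b = 0.7222 (C=31, D=5), p = 0.005886, reject H0.


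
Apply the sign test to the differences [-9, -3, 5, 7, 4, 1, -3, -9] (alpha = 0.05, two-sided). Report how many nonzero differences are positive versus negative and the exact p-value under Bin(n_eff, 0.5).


Step 1: Discard zero differences. Original n = 8; n_eff = number of nonzero differences = 8.
Nonzero differences (with sign): -9, -3, +5, +7, +4, +1, -3, -9
Step 2: Count signs: positive = 4, negative = 4.
Step 3: Under H0: P(positive) = 0.5, so the number of positives S ~ Bin(8, 0.5).
Step 4: Two-sided exact p-value = sum of Bin(8,0.5) probabilities at or below the observed probability = 1.000000.
Step 5: alpha = 0.05. fail to reject H0.

n_eff = 8, pos = 4, neg = 4, p = 1.000000, fail to reject H0.


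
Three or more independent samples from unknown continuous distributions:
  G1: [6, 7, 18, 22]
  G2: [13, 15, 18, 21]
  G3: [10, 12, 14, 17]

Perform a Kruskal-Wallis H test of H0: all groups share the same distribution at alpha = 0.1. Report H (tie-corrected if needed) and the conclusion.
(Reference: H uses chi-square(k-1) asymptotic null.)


Step 1: Combine all N = 12 observations and assign midranks.
sorted (value, group, rank): (6,G1,1), (7,G1,2), (10,G3,3), (12,G3,4), (13,G2,5), (14,G3,6), (15,G2,7), (17,G3,8), (18,G1,9.5), (18,G2,9.5), (21,G2,11), (22,G1,12)
Step 2: Sum ranks within each group.
R_1 = 24.5 (n_1 = 4)
R_2 = 32.5 (n_2 = 4)
R_3 = 21 (n_3 = 4)
Step 3: H = 12/(N(N+1)) * sum(R_i^2/n_i) - 3(N+1)
     = 12/(12*13) * (24.5^2/4 + 32.5^2/4 + 21^2/4) - 3*13
     = 0.076923 * 524.375 - 39
     = 1.336538.
Step 4: Ties present; correction factor C = 1 - 6/(12^3 - 12) = 0.996503. Corrected H = 1.336538 / 0.996503 = 1.341228.
Step 5: Under H0, H ~ chi^2(2); p-value = 0.511394.
Step 6: alpha = 0.1. fail to reject H0.

H = 1.3412, df = 2, p = 0.511394, fail to reject H0.


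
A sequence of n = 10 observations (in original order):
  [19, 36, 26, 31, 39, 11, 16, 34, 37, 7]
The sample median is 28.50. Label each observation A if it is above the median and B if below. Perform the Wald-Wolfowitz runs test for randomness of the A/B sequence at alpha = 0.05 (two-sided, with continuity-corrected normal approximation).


Step 1: Compute median = 28.50; label A = above, B = below.
Labels in order: BABAABBAAB  (n_A = 5, n_B = 5)
Step 2: Count runs R = 7.
Step 3: Under H0 (random ordering), E[R] = 2*n_A*n_B/(n_A+n_B) + 1 = 2*5*5/10 + 1 = 6.0000.
        Var[R] = 2*n_A*n_B*(2*n_A*n_B - n_A - n_B) / ((n_A+n_B)^2 * (n_A+n_B-1)) = 2000/900 = 2.2222.
        SD[R] = 1.4907.
Step 4: Continuity-corrected z = (R - 0.5 - E[R]) / SD[R] = (7 - 0.5 - 6.0000) / 1.4907 = 0.3354.
Step 5: Two-sided p-value via normal approximation = 2*(1 - Phi(|z|)) = 0.737316.
Step 6: alpha = 0.05. fail to reject H0.

R = 7, z = 0.3354, p = 0.737316, fail to reject H0.


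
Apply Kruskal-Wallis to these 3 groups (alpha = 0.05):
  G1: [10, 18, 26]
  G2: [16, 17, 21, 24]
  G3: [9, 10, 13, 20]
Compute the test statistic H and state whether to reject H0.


Step 1: Combine all N = 11 observations and assign midranks.
sorted (value, group, rank): (9,G3,1), (10,G1,2.5), (10,G3,2.5), (13,G3,4), (16,G2,5), (17,G2,6), (18,G1,7), (20,G3,8), (21,G2,9), (24,G2,10), (26,G1,11)
Step 2: Sum ranks within each group.
R_1 = 20.5 (n_1 = 3)
R_2 = 30 (n_2 = 4)
R_3 = 15.5 (n_3 = 4)
Step 3: H = 12/(N(N+1)) * sum(R_i^2/n_i) - 3(N+1)
     = 12/(11*12) * (20.5^2/3 + 30^2/4 + 15.5^2/4) - 3*12
     = 0.090909 * 425.146 - 36
     = 2.649621.
Step 4: Ties present; correction factor C = 1 - 6/(11^3 - 11) = 0.995455. Corrected H = 2.649621 / 0.995455 = 2.661720.
Step 5: Under H0, H ~ chi^2(2); p-value = 0.264250.
Step 6: alpha = 0.05. fail to reject H0.

H = 2.6617, df = 2, p = 0.264250, fail to reject H0.


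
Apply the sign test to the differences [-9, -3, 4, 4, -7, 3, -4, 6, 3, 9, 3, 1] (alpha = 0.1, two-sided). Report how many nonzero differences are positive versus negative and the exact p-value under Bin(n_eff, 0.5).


Step 1: Discard zero differences. Original n = 12; n_eff = number of nonzero differences = 12.
Nonzero differences (with sign): -9, -3, +4, +4, -7, +3, -4, +6, +3, +9, +3, +1
Step 2: Count signs: positive = 8, negative = 4.
Step 3: Under H0: P(positive) = 0.5, so the number of positives S ~ Bin(12, 0.5).
Step 4: Two-sided exact p-value = sum of Bin(12,0.5) probabilities at or below the observed probability = 0.387695.
Step 5: alpha = 0.1. fail to reject H0.

n_eff = 12, pos = 8, neg = 4, p = 0.387695, fail to reject H0.


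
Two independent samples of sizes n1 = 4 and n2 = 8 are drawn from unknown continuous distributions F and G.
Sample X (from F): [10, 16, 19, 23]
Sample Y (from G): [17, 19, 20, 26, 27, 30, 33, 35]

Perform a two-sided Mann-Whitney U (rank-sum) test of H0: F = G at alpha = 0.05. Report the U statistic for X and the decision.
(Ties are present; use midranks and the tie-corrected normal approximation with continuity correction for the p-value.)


Step 1: Combine and sort all 12 observations; assign midranks.
sorted (value, group): (10,X), (16,X), (17,Y), (19,X), (19,Y), (20,Y), (23,X), (26,Y), (27,Y), (30,Y), (33,Y), (35,Y)
ranks: 10->1, 16->2, 17->3, 19->4.5, 19->4.5, 20->6, 23->7, 26->8, 27->9, 30->10, 33->11, 35->12
Step 2: Rank sum for X: R1 = 1 + 2 + 4.5 + 7 = 14.5.
Step 3: U_X = R1 - n1(n1+1)/2 = 14.5 - 4*5/2 = 14.5 - 10 = 4.5.
       U_Y = n1*n2 - U_X = 32 - 4.5 = 27.5.
Step 4: Ties are present, so use the tie-corrected normal approximation (with continuity correction) for the p-value.
Step 5: p-value = 0.061271; compare to alpha = 0.05. fail to reject H0.

U_X = 4.5, p = 0.061271, fail to reject H0 at alpha = 0.05.


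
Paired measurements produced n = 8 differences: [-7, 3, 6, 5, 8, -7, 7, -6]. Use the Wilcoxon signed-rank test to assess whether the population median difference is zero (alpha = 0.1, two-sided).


Step 1: Drop any zero differences (none here) and take |d_i|.
|d| = [7, 3, 6, 5, 8, 7, 7, 6]
Step 2: Midrank |d_i| (ties get averaged ranks).
ranks: |7|->6, |3|->1, |6|->3.5, |5|->2, |8|->8, |7|->6, |7|->6, |6|->3.5
Step 3: Attach original signs; sum ranks with positive sign and with negative sign.
W+ = 1 + 3.5 + 2 + 8 + 6 = 20.5
W- = 6 + 6 + 3.5 = 15.5
(Check: W+ + W- = 36 should equal n(n+1)/2 = 36.)
Step 4: Test statistic W = min(W+, W-) = 15.5.
Step 5: Ties in |d|, so use the tie-corrected normal approximation.
        E[W] = n(n+1)/4 = 8*9/4 = 18.
        Tie groups: |d|=6 (t=2), |d|=7 (t=3); sum(t^3 - t) = 30.
        Var[W] = n(n+1)(2n+1)/24 - sum(t^3-t)/48 = 1224/24 - 30/48 = 50.375.
        z = (W - E[W]) / sqrt(Var[W]) = (15.5 - 18) / 7.0975 = -0.3522.
        Two-sided p = 2*Phi(z) = 0.724662.
Step 6: alpha = 0.1. fail to reject H0.

W+ = 20.5, W- = 15.5, W = min = 15.5, p = 0.724662, fail to reject H0.


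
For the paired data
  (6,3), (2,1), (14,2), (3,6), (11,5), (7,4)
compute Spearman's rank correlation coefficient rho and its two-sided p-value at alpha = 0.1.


Step 1: Rank x and y separately (midranks; no ties here).
rank(x): 6->3, 2->1, 14->6, 3->2, 11->5, 7->4
rank(y): 3->3, 1->1, 2->2, 6->6, 5->5, 4->4
Step 2: d_i = R_x(i) - R_y(i); compute d_i^2.
  (3-3)^2=0, (1-1)^2=0, (6-2)^2=16, (2-6)^2=16, (5-5)^2=0, (4-4)^2=0
sum(d^2) = 32.
Step 3: rho = 1 - 6*32 / (6*(6^2 - 1)) = 1 - 192/210 = 0.085714.
Step 4: Under H0, t = rho * sqrt((n-2)/(1-rho^2)) = 0.1721 ~ t(4).
Step 5: Two-sided p-value from the t-distribution with 4 df = 0.871743.
Step 6: alpha = 0.1. fail to reject H0.

rho = 0.0857, p = 0.871743, fail to reject H0 at alpha = 0.1.


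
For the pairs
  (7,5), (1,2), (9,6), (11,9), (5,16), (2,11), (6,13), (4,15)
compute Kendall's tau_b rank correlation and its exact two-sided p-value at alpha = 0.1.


Step 1: Enumerate the 28 unordered pairs (i,j) with i<j and classify each by sign(x_j-x_i) * sign(y_j-y_i).
  (1,2):dx=-6,dy=-3->C; (1,3):dx=+2,dy=+1->C; (1,4):dx=+4,dy=+4->C; (1,5):dx=-2,dy=+11->D
  (1,6):dx=-5,dy=+6->D; (1,7):dx=-1,dy=+8->D; (1,8):dx=-3,dy=+10->D; (2,3):dx=+8,dy=+4->C
  (2,4):dx=+10,dy=+7->C; (2,5):dx=+4,dy=+14->C; (2,6):dx=+1,dy=+9->C; (2,7):dx=+5,dy=+11->C
  (2,8):dx=+3,dy=+13->C; (3,4):dx=+2,dy=+3->C; (3,5):dx=-4,dy=+10->D; (3,6):dx=-7,dy=+5->D
  (3,7):dx=-3,dy=+7->D; (3,8):dx=-5,dy=+9->D; (4,5):dx=-6,dy=+7->D; (4,6):dx=-9,dy=+2->D
  (4,7):dx=-5,dy=+4->D; (4,8):dx=-7,dy=+6->D; (5,6):dx=-3,dy=-5->C; (5,7):dx=+1,dy=-3->D
  (5,8):dx=-1,dy=-1->C; (6,7):dx=+4,dy=+2->C; (6,8):dx=+2,dy=+4->C; (7,8):dx=-2,dy=+2->D
Step 2: C = 14, D = 14, total pairs = 28.
Step 3: tau = (C - D)/(n(n-1)/2) = (14 - 14)/28 = 0.000000.
Step 4: Exact two-sided p-value (enumerate n! = 40320 permutations of y under H0): p = 1.000000.
Step 5: alpha = 0.1. fail to reject H0.

tau_b = 0.0000 (C=14, D=14), p = 1.000000, fail to reject H0.


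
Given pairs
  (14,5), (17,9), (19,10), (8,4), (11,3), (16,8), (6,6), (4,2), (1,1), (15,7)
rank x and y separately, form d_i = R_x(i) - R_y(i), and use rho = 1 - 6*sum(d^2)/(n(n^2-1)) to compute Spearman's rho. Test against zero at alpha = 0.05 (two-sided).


Step 1: Rank x and y separately (midranks; no ties here).
rank(x): 14->6, 17->9, 19->10, 8->4, 11->5, 16->8, 6->3, 4->2, 1->1, 15->7
rank(y): 5->5, 9->9, 10->10, 4->4, 3->3, 8->8, 6->6, 2->2, 1->1, 7->7
Step 2: d_i = R_x(i) - R_y(i); compute d_i^2.
  (6-5)^2=1, (9-9)^2=0, (10-10)^2=0, (4-4)^2=0, (5-3)^2=4, (8-8)^2=0, (3-6)^2=9, (2-2)^2=0, (1-1)^2=0, (7-7)^2=0
sum(d^2) = 14.
Step 3: rho = 1 - 6*14 / (10*(10^2 - 1)) = 1 - 84/990 = 0.915152.
Step 4: Under H0, t = rho * sqrt((n-2)/(1-rho^2)) = 6.4212 ~ t(8).
Step 5: Two-sided p-value from the t-distribution with 8 df = 0.000204.
Step 6: alpha = 0.05. reject H0.

rho = 0.9152, p = 0.000204, reject H0 at alpha = 0.05.


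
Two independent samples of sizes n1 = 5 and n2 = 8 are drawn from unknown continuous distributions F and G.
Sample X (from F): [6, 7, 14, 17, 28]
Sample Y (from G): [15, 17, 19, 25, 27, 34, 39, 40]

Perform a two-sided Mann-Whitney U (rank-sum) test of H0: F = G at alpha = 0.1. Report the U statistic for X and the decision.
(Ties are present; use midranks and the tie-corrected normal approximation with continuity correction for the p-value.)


Step 1: Combine and sort all 13 observations; assign midranks.
sorted (value, group): (6,X), (7,X), (14,X), (15,Y), (17,X), (17,Y), (19,Y), (25,Y), (27,Y), (28,X), (34,Y), (39,Y), (40,Y)
ranks: 6->1, 7->2, 14->3, 15->4, 17->5.5, 17->5.5, 19->7, 25->8, 27->9, 28->10, 34->11, 39->12, 40->13
Step 2: Rank sum for X: R1 = 1 + 2 + 3 + 5.5 + 10 = 21.5.
Step 3: U_X = R1 - n1(n1+1)/2 = 21.5 - 5*6/2 = 21.5 - 15 = 6.5.
       U_Y = n1*n2 - U_X = 40 - 6.5 = 33.5.
Step 4: Ties are present, so use the tie-corrected normal approximation (with continuity correction) for the p-value.
Step 5: p-value = 0.056699; compare to alpha = 0.1. reject H0.

U_X = 6.5, p = 0.056699, reject H0 at alpha = 0.1.


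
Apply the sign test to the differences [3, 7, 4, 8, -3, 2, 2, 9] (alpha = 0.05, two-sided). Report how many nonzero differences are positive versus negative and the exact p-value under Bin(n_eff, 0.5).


Step 1: Discard zero differences. Original n = 8; n_eff = number of nonzero differences = 8.
Nonzero differences (with sign): +3, +7, +4, +8, -3, +2, +2, +9
Step 2: Count signs: positive = 7, negative = 1.
Step 3: Under H0: P(positive) = 0.5, so the number of positives S ~ Bin(8, 0.5).
Step 4: Two-sided exact p-value = sum of Bin(8,0.5) probabilities at or below the observed probability = 0.070312.
Step 5: alpha = 0.05. fail to reject H0.

n_eff = 8, pos = 7, neg = 1, p = 0.070312, fail to reject H0.


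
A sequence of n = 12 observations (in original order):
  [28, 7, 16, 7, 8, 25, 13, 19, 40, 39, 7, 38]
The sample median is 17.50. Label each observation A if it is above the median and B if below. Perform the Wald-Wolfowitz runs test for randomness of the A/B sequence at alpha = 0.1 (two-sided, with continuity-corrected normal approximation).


Step 1: Compute median = 17.50; label A = above, B = below.
Labels in order: ABBBBABAAABA  (n_A = 6, n_B = 6)
Step 2: Count runs R = 7.
Step 3: Under H0 (random ordering), E[R] = 2*n_A*n_B/(n_A+n_B) + 1 = 2*6*6/12 + 1 = 7.0000.
        Var[R] = 2*n_A*n_B*(2*n_A*n_B - n_A - n_B) / ((n_A+n_B)^2 * (n_A+n_B-1)) = 4320/1584 = 2.7273.
        SD[R] = 1.6514.
Step 4: R = E[R], so z = 0 with no continuity correction.
Step 5: Two-sided p-value via normal approximation = 2*(1 - Phi(|z|)) = 1.000000.
Step 6: alpha = 0.1. fail to reject H0.

R = 7, z = 0.0000, p = 1.000000, fail to reject H0.


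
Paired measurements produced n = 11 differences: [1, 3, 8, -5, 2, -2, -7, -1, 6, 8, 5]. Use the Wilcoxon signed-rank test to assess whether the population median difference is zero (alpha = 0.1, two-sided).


Step 1: Drop any zero differences (none here) and take |d_i|.
|d| = [1, 3, 8, 5, 2, 2, 7, 1, 6, 8, 5]
Step 2: Midrank |d_i| (ties get averaged ranks).
ranks: |1|->1.5, |3|->5, |8|->10.5, |5|->6.5, |2|->3.5, |2|->3.5, |7|->9, |1|->1.5, |6|->8, |8|->10.5, |5|->6.5
Step 3: Attach original signs; sum ranks with positive sign and with negative sign.
W+ = 1.5 + 5 + 10.5 + 3.5 + 8 + 10.5 + 6.5 = 45.5
W- = 6.5 + 3.5 + 9 + 1.5 = 20.5
(Check: W+ + W- = 66 should equal n(n+1)/2 = 66.)
Step 4: Test statistic W = min(W+, W-) = 20.5.
Step 5: Ties in |d|, so use the tie-corrected normal approximation.
        E[W] = n(n+1)/4 = 11*12/4 = 33.
        Tie groups: |d|=1 (t=2), |d|=2 (t=2), |d|=5 (t=2), |d|=8 (t=2); sum(t^3 - t) = 24.
        Var[W] = n(n+1)(2n+1)/24 - sum(t^3-t)/48 = 3036/24 - 24/48 = 126.
        z = (W - E[W]) / sqrt(Var[W]) = (20.5 - 33) / 11.2250 = -1.1136.
        Two-sided p = 2*Phi(z) = 0.265456.
Step 6: alpha = 0.1. fail to reject H0.

W+ = 45.5, W- = 20.5, W = min = 20.5, p = 0.265456, fail to reject H0.


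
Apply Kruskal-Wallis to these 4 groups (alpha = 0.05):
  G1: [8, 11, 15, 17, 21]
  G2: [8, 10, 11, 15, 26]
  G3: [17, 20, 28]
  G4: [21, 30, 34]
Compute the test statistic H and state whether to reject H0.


Step 1: Combine all N = 16 observations and assign midranks.
sorted (value, group, rank): (8,G1,1.5), (8,G2,1.5), (10,G2,3), (11,G1,4.5), (11,G2,4.5), (15,G1,6.5), (15,G2,6.5), (17,G1,8.5), (17,G3,8.5), (20,G3,10), (21,G1,11.5), (21,G4,11.5), (26,G2,13), (28,G3,14), (30,G4,15), (34,G4,16)
Step 2: Sum ranks within each group.
R_1 = 32.5 (n_1 = 5)
R_2 = 28.5 (n_2 = 5)
R_3 = 32.5 (n_3 = 3)
R_4 = 42.5 (n_4 = 3)
Step 3: H = 12/(N(N+1)) * sum(R_i^2/n_i) - 3(N+1)
     = 12/(16*17) * (32.5^2/5 + 28.5^2/5 + 32.5^2/3 + 42.5^2/3) - 3*17
     = 0.044118 * 1327.87 - 51
     = 7.582353.
Step 4: Ties present; correction factor C = 1 - 30/(16^3 - 16) = 0.992647. Corrected H = 7.582353 / 0.992647 = 7.638519.
Step 5: Under H0, H ~ chi^2(3); p-value = 0.054104.
Step 6: alpha = 0.05. fail to reject H0.

H = 7.6385, df = 3, p = 0.054104, fail to reject H0.


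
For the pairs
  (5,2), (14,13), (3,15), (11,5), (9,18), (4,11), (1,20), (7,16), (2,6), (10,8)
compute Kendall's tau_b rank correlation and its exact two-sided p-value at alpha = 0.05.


Step 1: Enumerate the 45 unordered pairs (i,j) with i<j and classify each by sign(x_j-x_i) * sign(y_j-y_i).
  (1,2):dx=+9,dy=+11->C; (1,3):dx=-2,dy=+13->D; (1,4):dx=+6,dy=+3->C; (1,5):dx=+4,dy=+16->C
  (1,6):dx=-1,dy=+9->D; (1,7):dx=-4,dy=+18->D; (1,8):dx=+2,dy=+14->C; (1,9):dx=-3,dy=+4->D
  (1,10):dx=+5,dy=+6->C; (2,3):dx=-11,dy=+2->D; (2,4):dx=-3,dy=-8->C; (2,5):dx=-5,dy=+5->D
  (2,6):dx=-10,dy=-2->C; (2,7):dx=-13,dy=+7->D; (2,8):dx=-7,dy=+3->D; (2,9):dx=-12,dy=-7->C
  (2,10):dx=-4,dy=-5->C; (3,4):dx=+8,dy=-10->D; (3,5):dx=+6,dy=+3->C; (3,6):dx=+1,dy=-4->D
  (3,7):dx=-2,dy=+5->D; (3,8):dx=+4,dy=+1->C; (3,9):dx=-1,dy=-9->C; (3,10):dx=+7,dy=-7->D
  (4,5):dx=-2,dy=+13->D; (4,6):dx=-7,dy=+6->D; (4,7):dx=-10,dy=+15->D; (4,8):dx=-4,dy=+11->D
  (4,9):dx=-9,dy=+1->D; (4,10):dx=-1,dy=+3->D; (5,6):dx=-5,dy=-7->C; (5,7):dx=-8,dy=+2->D
  (5,8):dx=-2,dy=-2->C; (5,9):dx=-7,dy=-12->C; (5,10):dx=+1,dy=-10->D; (6,7):dx=-3,dy=+9->D
  (6,8):dx=+3,dy=+5->C; (6,9):dx=-2,dy=-5->C; (6,10):dx=+6,dy=-3->D; (7,8):dx=+6,dy=-4->D
  (7,9):dx=+1,dy=-14->D; (7,10):dx=+9,dy=-12->D; (8,9):dx=-5,dy=-10->C; (8,10):dx=+3,dy=-8->D
  (9,10):dx=+8,dy=+2->C
Step 2: C = 19, D = 26, total pairs = 45.
Step 3: tau = (C - D)/(n(n-1)/2) = (19 - 26)/45 = -0.155556.
Step 4: Exact two-sided p-value (enumerate n! = 3628800 permutations of y under H0): p = 0.600654.
Step 5: alpha = 0.05. fail to reject H0.

tau_b = -0.1556 (C=19, D=26), p = 0.600654, fail to reject H0.


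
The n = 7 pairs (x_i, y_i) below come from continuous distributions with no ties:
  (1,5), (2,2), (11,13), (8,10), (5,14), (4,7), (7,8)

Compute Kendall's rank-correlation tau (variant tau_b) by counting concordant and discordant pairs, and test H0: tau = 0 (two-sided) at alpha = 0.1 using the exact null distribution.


Step 1: Enumerate the 21 unordered pairs (i,j) with i<j and classify each by sign(x_j-x_i) * sign(y_j-y_i).
  (1,2):dx=+1,dy=-3->D; (1,3):dx=+10,dy=+8->C; (1,4):dx=+7,dy=+5->C; (1,5):dx=+4,dy=+9->C
  (1,6):dx=+3,dy=+2->C; (1,7):dx=+6,dy=+3->C; (2,3):dx=+9,dy=+11->C; (2,4):dx=+6,dy=+8->C
  (2,5):dx=+3,dy=+12->C; (2,6):dx=+2,dy=+5->C; (2,7):dx=+5,dy=+6->C; (3,4):dx=-3,dy=-3->C
  (3,5):dx=-6,dy=+1->D; (3,6):dx=-7,dy=-6->C; (3,7):dx=-4,dy=-5->C; (4,5):dx=-3,dy=+4->D
  (4,6):dx=-4,dy=-3->C; (4,7):dx=-1,dy=-2->C; (5,6):dx=-1,dy=-7->C; (5,7):dx=+2,dy=-6->D
  (6,7):dx=+3,dy=+1->C
Step 2: C = 17, D = 4, total pairs = 21.
Step 3: tau = (C - D)/(n(n-1)/2) = (17 - 4)/21 = 0.619048.
Step 4: Exact two-sided p-value (enumerate n! = 5040 permutations of y under H0): p = 0.069048.
Step 5: alpha = 0.1. reject H0.

tau_b = 0.6190 (C=17, D=4), p = 0.069048, reject H0.


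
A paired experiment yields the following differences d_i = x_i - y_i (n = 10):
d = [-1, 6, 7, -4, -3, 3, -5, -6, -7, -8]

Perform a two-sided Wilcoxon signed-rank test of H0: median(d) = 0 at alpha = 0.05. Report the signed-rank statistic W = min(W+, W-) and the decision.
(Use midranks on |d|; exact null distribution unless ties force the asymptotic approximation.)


Step 1: Drop any zero differences (none here) and take |d_i|.
|d| = [1, 6, 7, 4, 3, 3, 5, 6, 7, 8]
Step 2: Midrank |d_i| (ties get averaged ranks).
ranks: |1|->1, |6|->6.5, |7|->8.5, |4|->4, |3|->2.5, |3|->2.5, |5|->5, |6|->6.5, |7|->8.5, |8|->10
Step 3: Attach original signs; sum ranks with positive sign and with negative sign.
W+ = 6.5 + 8.5 + 2.5 = 17.5
W- = 1 + 4 + 2.5 + 5 + 6.5 + 8.5 + 10 = 37.5
(Check: W+ + W- = 55 should equal n(n+1)/2 = 55.)
Step 4: Test statistic W = min(W+, W-) = 17.5.
Step 5: Ties in |d|, so use the tie-corrected normal approximation.
        E[W] = n(n+1)/4 = 10*11/4 = 27.5.
        Tie groups: |d|=3 (t=2), |d|=6 (t=2), |d|=7 (t=2); sum(t^3 - t) = 18.
        Var[W] = n(n+1)(2n+1)/24 - sum(t^3-t)/48 = 2310/24 - 18/48 = 95.875.
        z = (W - E[W]) / sqrt(Var[W]) = (17.5 - 27.5) / 9.7916 = -1.0213.
        Two-sided p = 2*Phi(z) = 0.307119.
Step 6: alpha = 0.05. fail to reject H0.

W+ = 17.5, W- = 37.5, W = min = 17.5, p = 0.307119, fail to reject H0.


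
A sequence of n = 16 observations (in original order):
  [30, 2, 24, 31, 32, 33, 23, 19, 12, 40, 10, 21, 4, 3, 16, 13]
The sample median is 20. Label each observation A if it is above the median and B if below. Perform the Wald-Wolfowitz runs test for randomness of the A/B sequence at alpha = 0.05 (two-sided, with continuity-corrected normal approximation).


Step 1: Compute median = 20; label A = above, B = below.
Labels in order: ABAAAAABBABABBBB  (n_A = 8, n_B = 8)
Step 2: Count runs R = 8.
Step 3: Under H0 (random ordering), E[R] = 2*n_A*n_B/(n_A+n_B) + 1 = 2*8*8/16 + 1 = 9.0000.
        Var[R] = 2*n_A*n_B*(2*n_A*n_B - n_A - n_B) / ((n_A+n_B)^2 * (n_A+n_B-1)) = 14336/3840 = 3.7333.
        SD[R] = 1.9322.
Step 4: Continuity-corrected z = (R + 0.5 - E[R]) / SD[R] = (8 + 0.5 - 9.0000) / 1.9322 = -0.2588.
Step 5: Two-sided p-value via normal approximation = 2*(1 - Phi(|z|)) = 0.795809.
Step 6: alpha = 0.05. fail to reject H0.

R = 8, z = -0.2588, p = 0.795809, fail to reject H0.
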